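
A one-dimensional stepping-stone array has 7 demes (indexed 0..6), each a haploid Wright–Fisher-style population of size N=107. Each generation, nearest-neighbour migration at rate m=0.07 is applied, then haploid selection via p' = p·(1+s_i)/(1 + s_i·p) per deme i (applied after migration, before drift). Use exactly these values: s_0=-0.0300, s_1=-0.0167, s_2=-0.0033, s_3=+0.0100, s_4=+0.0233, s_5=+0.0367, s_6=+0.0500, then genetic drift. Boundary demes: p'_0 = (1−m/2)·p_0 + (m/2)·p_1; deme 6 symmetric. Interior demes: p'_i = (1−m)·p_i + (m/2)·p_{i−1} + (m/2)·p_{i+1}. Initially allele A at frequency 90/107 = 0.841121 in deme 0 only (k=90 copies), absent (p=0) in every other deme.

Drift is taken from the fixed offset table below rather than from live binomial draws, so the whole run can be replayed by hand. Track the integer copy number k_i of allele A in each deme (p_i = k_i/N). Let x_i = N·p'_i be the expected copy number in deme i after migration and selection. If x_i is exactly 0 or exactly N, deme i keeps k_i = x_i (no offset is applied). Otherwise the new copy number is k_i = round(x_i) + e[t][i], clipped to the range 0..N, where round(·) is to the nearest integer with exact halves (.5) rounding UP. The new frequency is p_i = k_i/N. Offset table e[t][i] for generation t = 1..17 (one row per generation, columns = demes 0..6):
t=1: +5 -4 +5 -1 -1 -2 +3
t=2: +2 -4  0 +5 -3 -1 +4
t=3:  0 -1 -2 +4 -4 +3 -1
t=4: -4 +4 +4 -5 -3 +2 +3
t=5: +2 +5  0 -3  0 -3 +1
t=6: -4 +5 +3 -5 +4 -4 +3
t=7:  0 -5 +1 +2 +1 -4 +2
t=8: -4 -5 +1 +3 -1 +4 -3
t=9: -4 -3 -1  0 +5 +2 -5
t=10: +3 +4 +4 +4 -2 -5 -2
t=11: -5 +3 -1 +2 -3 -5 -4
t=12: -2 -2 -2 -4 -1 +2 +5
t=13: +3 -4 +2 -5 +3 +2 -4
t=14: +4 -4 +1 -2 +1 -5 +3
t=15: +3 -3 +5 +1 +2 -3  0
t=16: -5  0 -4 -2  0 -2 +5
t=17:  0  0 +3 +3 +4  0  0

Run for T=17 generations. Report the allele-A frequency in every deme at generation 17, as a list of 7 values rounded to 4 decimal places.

[0.3738, 0.1121, 0.1402, 0.0467, 0.0935, 0.0000, 0.0000]

t=0: k=[90 0 0 0 0 0 0]
t=1: x=[86.3471 3.0989 0.0000 0.0000 0.0000 0.0000 0.0000] k=[91 0 0 0 0 0 0]
t=2: x=[87.3307 3.1334 0.0000 0.0000 0.0000 0.0000 0.0000] k=[89 0 0 0 0 0 0]
t=3: x=[85.3640 3.0645 0.0000 0.0000 0.0000 0.0000 0.0000] k=[85 2 0 0 0 0 0]
t=4: x=[81.5082 4.7578 0.0698 0.0000 0.0000 0.0000 0.0000] k=[78 9 4 0 0 0 0]
t=5: x=[74.9048 11.0717 4.0222 0.1414 0.0000 0.0000 0.0000] k=[77 16 4 0 0 0 0]
t=6: x=[74.1760 17.4675 4.2664 0.1414 0.0000 0.0000 0.0000] k=[70 22 7 0 0 0 0]
t=7: x=[67.5646 22.8509 7.2576 0.2474 0.0000 0.0000 0.0000] k=[68 18 8 2 0 0 0]
t=8: x=[65.4788 19.1340 8.1152 2.1610 0.0716 0.0000 0.0000] k=[61 14 9 5 0 0 0]
t=9: x=[58.5487 15.2485 9.0077 5.0123 0.1791 0.0000 0.0000] k=[55 12 8 5 5 0 0]
t=10: x=[52.6803 13.1693 8.0105 5.1536 4.9322 0.1814 0.0000] k=[56 17 12 9 3 0 0]
t=11: x=[53.8204 17.9372 12.0346 8.9765 3.1752 0.1088 0.0000] k=[49 21 11 11 0 0 0]
t=12: x=[47.2151 21.3408 11.3165 10.7105 0.3939 0.0000 0.0000] k=[45 19 9 7 0 0 0]
t=13: x=[43.3026 19.2922 9.2520 6.8889 0.2507 0.0000 0.0000] k=[46 15 11 2 3 0 0]
t=14: x=[44.1232 15.7178 10.7929 2.3730 2.9248 0.1088 0.0000] k=[48 12 12 0 4 0 0]
t=15: x=[45.9398 13.0656 11.5459 0.5656 3.8036 0.1451 0.0000] k=[49 10 17 2 6 0 0]
t=16: x=[46.8314 11.4368 16.1845 2.6910 5.7745 0.2177 0.0000] k=[42 11 12 1 6 0 0]
t=17: x=[40.1481 11.9402 11.5459 1.5754 5.7388 0.2177 0.0000] k=[40 12 15 5 10 0 0]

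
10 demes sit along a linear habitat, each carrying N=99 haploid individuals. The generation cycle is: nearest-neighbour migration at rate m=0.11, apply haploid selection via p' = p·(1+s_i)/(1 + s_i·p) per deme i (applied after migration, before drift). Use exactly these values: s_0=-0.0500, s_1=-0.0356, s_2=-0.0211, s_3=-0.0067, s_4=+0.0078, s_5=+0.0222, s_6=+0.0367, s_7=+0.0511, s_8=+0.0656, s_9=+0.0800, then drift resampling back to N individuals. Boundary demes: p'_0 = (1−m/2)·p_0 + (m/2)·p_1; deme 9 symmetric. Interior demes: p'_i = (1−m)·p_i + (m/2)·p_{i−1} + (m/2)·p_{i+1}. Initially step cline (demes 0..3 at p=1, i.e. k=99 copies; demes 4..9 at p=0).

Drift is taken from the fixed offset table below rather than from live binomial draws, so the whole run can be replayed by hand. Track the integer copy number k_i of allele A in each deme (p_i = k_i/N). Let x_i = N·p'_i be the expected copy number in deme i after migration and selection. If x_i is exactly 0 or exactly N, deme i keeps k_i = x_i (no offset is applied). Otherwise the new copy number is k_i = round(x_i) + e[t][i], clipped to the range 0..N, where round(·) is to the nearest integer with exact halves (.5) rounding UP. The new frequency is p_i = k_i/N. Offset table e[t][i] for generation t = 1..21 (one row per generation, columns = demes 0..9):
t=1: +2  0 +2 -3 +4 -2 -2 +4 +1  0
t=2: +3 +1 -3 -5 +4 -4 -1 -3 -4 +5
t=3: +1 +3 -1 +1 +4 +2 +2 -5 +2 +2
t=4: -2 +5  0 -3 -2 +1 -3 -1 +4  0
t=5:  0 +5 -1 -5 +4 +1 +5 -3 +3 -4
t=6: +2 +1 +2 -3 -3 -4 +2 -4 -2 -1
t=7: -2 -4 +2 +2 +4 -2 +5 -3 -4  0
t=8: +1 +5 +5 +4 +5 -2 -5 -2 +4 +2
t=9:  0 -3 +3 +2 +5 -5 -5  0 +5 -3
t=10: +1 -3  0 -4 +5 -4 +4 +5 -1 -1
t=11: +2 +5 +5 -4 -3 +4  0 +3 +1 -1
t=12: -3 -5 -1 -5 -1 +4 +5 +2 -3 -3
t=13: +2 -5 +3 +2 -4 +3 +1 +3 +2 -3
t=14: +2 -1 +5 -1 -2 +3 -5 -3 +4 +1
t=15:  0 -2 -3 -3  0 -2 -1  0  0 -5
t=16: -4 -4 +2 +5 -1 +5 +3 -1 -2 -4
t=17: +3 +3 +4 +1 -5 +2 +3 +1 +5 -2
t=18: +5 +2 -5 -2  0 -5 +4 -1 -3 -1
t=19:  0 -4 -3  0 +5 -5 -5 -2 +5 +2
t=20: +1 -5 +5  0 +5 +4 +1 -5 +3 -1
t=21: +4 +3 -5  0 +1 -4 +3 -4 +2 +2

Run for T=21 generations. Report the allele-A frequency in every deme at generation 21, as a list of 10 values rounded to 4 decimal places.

[1.0000, 0.8586, 0.8182, 0.6465, 0.4646, 0.2121, 0.1919, 0.0303, 0.1717, 0.0505]

t=0: k=[99 99 99 99 0 0 0 0 0 0]
t=1: x=[99.0000 99.0000 99.0000 93.5203 5.4851 0.0000 0.0000 0.0000 0.0000 0.0000] k=[99 99 99 91 9 0 0 0 0 0]
t=2: x=[99.0000 99.0000 98.5506 86.8586 13.1031 0.5059 0.0000 0.0000 0.0000 0.0000] k=[99 99 96 82 17 0 0 0 0 0]
t=3: x=[99.0000 98.8289 95.3202 79.0883 19.7626 0.9556 0.0000 0.0000 0.0000 0.0000] k=[99 99 94 80 24 3 0 0 0 0]
t=4: x=[99.0000 98.7149 93.3933 77.5774 26.0740 4.0749 0.1710 0.0000 0.0000 0.0000] k=[99 99 93 75 24 5 0 0 0 0]
t=5: x=[99.0000 98.6579 92.2063 73.0565 25.9083 5.8905 0.2851 0.0000 0.0000 0.0000] k=[99 99 91 68 30 7 5 0 0 0]
t=6: x=[99.0000 98.5438 90.0021 67.0297 30.9902 8.3208 5.0035 0.2890 0.0000 0.0000] k=[99 99 92 64 28 4 7 0 0 0]
t=7: x=[99.0000 98.6008 90.6840 63.4069 28.8185 5.5999 6.6708 0.4046 0.0000 0.0000] k=[99 95 93 65 33 4 12 0 0 0]
t=8: x=[98.7684 94.9722 91.4221 64.6293 33.3366 6.1606 11.2546 0.6935 0.0000 0.0000] k=[99 99 96 69 38 4 6 0 0 0]
t=9: x=[99.0000 98.8289 94.5910 68.6387 38.0168 6.1046 5.7522 0.3468 0.0000 0.0000] k=[99 96 98 71 43 1 1 0 0 0]
t=10: x=[98.8263 96.1773 96.3506 70.8096 42.4183 3.3810 0.9793 0.0578 0.0000 0.0000] k=[99 93 96 67 47 0 5 5 0 0]
t=11: x=[98.6527 93.3035 94.1424 67.3504 45.7061 2.9216 4.8898 4.9544 0.2930 0.0000] k=[99 98 99 63 43 7 5 8 1 0]
t=12: x=[98.9421 98.0775 96.9221 63.7275 42.3081 9.0489 5.4579 7.8007 1.4160 0.0594] k=[96 93 96 59 41 13 10 10 0 0]
t=13: x=[95.6740 93.1331 93.6939 59.8861 40.6360 14.6469 10.4985 9.8847 0.5859 0.0000] k=[98 88 97 62 37 18 11 13 3 0]
t=14: x=[97.3698 88.7157 94.4891 62.3950 37.5108 18.9948 11.8663 12.8885 3.5990 0.1782] k=[99 88 99 61 36 22 7 10 8 1]
t=15: x=[98.3634 88.8855 96.2485 61.5586 36.7844 22.3223 8.2588 10.1709 8.1898 1.4941] k=[98 87 93 59 37 20 7 10 8 0]
t=16: x=[97.3120 87.5737 90.6382 59.5005 37.4557 20.5756 8.1454 10.1709 8.1318 0.4750] k=[93 84 93 65 36 26 11 9 6 0]
t=17: x=[92.1867 84.5483 90.8061 64.7947 37.2253 26.1453 12.0924 9.3589 6.1938 0.3563] k=[95 88 95 66 32 28 15 10 11 0]
t=18: x=[94.3949 88.4327 92.8990 65.5763 33.8228 27.9433 15.9156 10.8003 10.9433 0.6531] k=[99 90 88 64 34 23 20 10 8 0]
t=19: x=[98.4791 90.0956 86.5599 63.5171 35.2211 23.8351 20.1881 10.9147 8.1318 0.4750] k=[98 86 84 64 40 19 15 9 13 2]
t=20: x=[97.2542 86.1501 82.7220 63.6273 40.3506 20.2869 15.3517 9.9888 12.8699 2.8075] k=[98 81 88 64 45 24 16 5 16 2]
t=21: x=[96.9653 81.8112 86.0569 64.1233 45.0807 25.1244 16.3203 6.5065 15.4348 2.9849] k=[99 85 81 64 46 21 19 3 17 5]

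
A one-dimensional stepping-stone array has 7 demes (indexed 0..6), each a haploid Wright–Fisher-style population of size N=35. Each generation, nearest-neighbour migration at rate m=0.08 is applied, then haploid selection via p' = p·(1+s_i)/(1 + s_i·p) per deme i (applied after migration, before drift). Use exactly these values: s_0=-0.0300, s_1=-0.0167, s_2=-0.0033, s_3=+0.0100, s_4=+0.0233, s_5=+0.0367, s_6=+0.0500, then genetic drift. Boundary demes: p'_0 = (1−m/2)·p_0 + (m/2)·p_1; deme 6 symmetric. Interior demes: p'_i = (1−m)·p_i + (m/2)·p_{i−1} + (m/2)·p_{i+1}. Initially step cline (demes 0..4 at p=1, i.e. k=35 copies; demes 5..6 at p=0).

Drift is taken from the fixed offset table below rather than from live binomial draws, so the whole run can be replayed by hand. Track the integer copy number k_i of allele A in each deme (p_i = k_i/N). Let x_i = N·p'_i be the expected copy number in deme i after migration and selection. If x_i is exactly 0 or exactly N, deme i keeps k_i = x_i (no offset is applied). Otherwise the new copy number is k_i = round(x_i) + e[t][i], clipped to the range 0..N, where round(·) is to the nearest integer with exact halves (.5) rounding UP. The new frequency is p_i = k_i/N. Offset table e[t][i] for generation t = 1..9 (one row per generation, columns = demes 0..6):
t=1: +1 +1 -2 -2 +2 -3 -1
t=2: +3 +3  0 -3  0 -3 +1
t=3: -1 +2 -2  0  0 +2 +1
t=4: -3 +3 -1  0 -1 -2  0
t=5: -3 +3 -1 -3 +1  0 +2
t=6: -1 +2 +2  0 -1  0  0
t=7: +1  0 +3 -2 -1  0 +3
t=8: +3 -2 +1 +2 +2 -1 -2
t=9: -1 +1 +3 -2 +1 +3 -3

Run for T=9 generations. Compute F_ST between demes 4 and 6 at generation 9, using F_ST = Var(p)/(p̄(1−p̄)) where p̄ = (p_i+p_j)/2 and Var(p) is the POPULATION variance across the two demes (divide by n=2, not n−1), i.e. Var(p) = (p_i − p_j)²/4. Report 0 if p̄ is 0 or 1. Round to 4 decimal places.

0.6667

t=0: k=[35 35 35 35 35 0 0]
t=1: x=[35.0000 35.0000 35.0000 35.0000 33.6306 1.4493 0.0000] k=[35 35 35 35 35 0 0]
t=2: x=[35.0000 35.0000 35.0000 35.0000 33.6306 1.4493 0.0000] k=[35 35 35 35 34 0 0]
t=3: x=[35.0000 35.0000 35.0000 34.9604 32.7294 1.4079 0.0000] k=[35 35 35 35 33 3 0]
t=4: x=[35.0000 35.0000 35.0000 34.9208 31.9448 4.2117 0.1260] k=[35 35 35 35 31 2 0]
t=5: x=[35.0000 35.0000 35.0000 34.8416 30.0979 3.1828 0.0840] k=[35 35 35 32 31 3 2]
t=6: x=[35.0000 35.0000 34.8796 32.1065 30.0192 4.2117 2.1358] k=[35 35 35 32 29 4 2]
t=7: x=[35.0000 35.0000 34.8796 32.0272 28.2464 5.0744 2.1775] k=[35 35 35 30 27 5 5]
t=8: x=[35.0000 35.0000 34.7993 30.1219 26.3904 6.0584 5.2128] k=[35 35 35 32 28 5 3]
t=9: x=[35.0000 35.0000 34.8796 31.9875 27.3782 6.0175 3.2198] k=[35 35 35 30 28 9 0]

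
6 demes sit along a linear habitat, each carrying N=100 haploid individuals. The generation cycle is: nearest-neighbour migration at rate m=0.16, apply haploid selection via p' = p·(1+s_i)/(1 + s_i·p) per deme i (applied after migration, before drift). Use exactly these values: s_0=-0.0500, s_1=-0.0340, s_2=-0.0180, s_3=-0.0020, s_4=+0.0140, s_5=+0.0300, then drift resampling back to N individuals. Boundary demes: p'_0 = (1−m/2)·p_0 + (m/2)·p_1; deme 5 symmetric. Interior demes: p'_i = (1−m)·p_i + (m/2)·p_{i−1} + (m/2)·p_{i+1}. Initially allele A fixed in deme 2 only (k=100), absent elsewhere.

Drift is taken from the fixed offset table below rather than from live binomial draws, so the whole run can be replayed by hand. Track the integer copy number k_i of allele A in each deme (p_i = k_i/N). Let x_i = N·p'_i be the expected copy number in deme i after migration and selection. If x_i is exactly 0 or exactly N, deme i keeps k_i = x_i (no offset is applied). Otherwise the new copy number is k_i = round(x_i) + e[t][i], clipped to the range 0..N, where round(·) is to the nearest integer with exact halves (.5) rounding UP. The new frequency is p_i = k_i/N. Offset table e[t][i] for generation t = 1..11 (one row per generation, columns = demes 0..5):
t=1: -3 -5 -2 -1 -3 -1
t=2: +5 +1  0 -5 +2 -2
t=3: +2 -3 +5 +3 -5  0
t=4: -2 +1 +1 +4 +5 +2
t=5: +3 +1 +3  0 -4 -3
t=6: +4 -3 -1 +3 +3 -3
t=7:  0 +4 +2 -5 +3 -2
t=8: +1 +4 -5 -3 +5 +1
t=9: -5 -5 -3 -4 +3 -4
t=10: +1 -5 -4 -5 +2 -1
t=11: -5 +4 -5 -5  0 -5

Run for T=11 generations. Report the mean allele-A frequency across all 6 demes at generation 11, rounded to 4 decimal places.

0.1100

t=0: k=[0 0 100 0 0 0]
t=1: x=[0.0000 7.7491 83.7544 7.9853 0.0000 0.0000] k=[0 3 82 7 0 0]
t=2: x=[0.2280 8.7984 69.2949 12.4182 0.5678 0.0000] k=[5 10 69 7 3 0]
t=3: x=[5.1439 13.9008 58.8809 11.6194 3.1218 0.2472] k=[7 11 64 15 0 0]
t=4: x=[6.9795 14.4862 55.3916 17.6908 1.2166 0.0000] k=[5 15 56 22 6 0]
t=5: x=[5.5260 16.9866 49.5459 23.4041 6.8886 0.4943] k=[9 18 53 23 3 0]
t=6: x=[9.2791 19.5306 47.3470 23.7637 4.4183 0.2472] k=[13 17 46 27 7 0]
t=7: x=[12.7388 18.4733 41.7177 26.8806 8.1434 0.5767] k=[13 22 44 22 11 0]
t=8: x=[13.1240 22.4324 40.0431 22.8447 11.1368 0.9062] k=[14 26 35 20 16 2]
t=9: x=[14.3191 25.1040 32.6791 20.8469 15.3801 3.2106] k=[9 20 30 17 18 0]
t=10: x=[9.4326 19.3739 27.7940 18.0903 16.6723 1.4826] k=[10 14 24 13 19 0]
t=11: x=[9.8549 14.0569 22.0067 14.3354 17.1971 1.5649] k=[5 18 17 9 17 0]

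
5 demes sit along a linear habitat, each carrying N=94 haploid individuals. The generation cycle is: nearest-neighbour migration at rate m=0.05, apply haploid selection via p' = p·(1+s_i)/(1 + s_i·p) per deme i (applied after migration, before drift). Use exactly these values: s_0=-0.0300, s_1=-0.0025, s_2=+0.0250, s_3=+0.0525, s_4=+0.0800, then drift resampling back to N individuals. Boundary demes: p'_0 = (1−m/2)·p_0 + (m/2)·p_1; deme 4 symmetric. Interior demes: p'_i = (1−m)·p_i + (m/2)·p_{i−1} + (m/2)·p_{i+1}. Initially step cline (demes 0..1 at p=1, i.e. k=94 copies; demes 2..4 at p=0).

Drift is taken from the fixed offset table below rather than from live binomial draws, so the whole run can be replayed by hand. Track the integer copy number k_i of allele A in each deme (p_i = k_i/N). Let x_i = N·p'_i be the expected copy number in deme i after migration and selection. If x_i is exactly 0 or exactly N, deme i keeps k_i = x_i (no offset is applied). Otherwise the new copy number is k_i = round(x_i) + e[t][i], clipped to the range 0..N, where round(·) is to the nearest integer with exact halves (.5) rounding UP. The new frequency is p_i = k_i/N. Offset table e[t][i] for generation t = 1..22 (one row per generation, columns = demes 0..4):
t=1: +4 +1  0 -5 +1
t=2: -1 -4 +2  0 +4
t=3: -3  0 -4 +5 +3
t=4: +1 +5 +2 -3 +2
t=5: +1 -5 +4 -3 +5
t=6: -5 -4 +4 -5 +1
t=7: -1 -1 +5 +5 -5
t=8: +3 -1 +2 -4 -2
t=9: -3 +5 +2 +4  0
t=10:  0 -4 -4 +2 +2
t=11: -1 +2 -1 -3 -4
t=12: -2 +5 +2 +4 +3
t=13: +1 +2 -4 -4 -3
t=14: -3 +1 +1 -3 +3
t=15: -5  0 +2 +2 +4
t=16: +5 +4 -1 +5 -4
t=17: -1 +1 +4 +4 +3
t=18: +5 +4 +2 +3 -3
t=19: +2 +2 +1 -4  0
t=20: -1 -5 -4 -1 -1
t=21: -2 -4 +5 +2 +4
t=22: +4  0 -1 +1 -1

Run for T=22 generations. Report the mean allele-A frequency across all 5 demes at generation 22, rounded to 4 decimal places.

0.5191

t=0: k=[94 94 0 0 0]
t=1: x=[94.0000 91.6443 2.4072 0.0000 0.0000] k=[94 93 2 0 0]
t=2: x=[93.9742 90.7421 4.3258 0.0526 0.0000] k=[93 87 6 0 0]
t=3: x=[92.8149 85.1049 8.0550 0.1579 0.0000] k=[90 85 4 5 0]
t=4: x=[89.7532 83.0759 6.1913 5.0908 0.1350] k=[91 88 8 2 2]
t=5: x=[90.8331 86.0568 10.0699 2.2602 2.1563] k=[92 81 14 0 7]
t=6: x=[91.6564 79.5695 15.6444 0.5524 7.3284] k=[87 76 20 0 8]
t=7: x=[86.5179 74.8368 21.3041 0.7365 8.3684] k=[86 74 26 6 3]
t=8: x=[85.4666 73.0593 27.1745 6.7381 3.3123] k=[88 72 29 3 1]
t=9: x=[87.4159 71.2819 29.9264 3.7814 1.1330] k=[84 76 32 8 1]
t=10: x=[83.5197 75.0622 33.0270 8.8258 1.2677] k=[84 71 29 11 3]
t=11: x=[83.3917 70.2306 30.1030 11.7667 3.4466] k=[82 72 29 9 0]
t=12: x=[81.4218 71.1317 30.0778 9.7116 0.2430] k=[79 76 32 14 3]
t=13: x=[78.5355 74.9370 33.1781 14.8020 3.5272] k=[80 77 29 11 1]
t=14: x=[79.5566 75.8384 30.2544 11.7147 1.3486] k=[77 77 31 9 4]
t=15: x=[76.5717 75.8133 32.1201 9.8679 4.4394] k=[72 76 34 12 8]
t=16: x=[71.5842 74.8118 35.0410 13.0131 8.6881] k=[77 79 34 18 5]
t=17: x=[76.6227 77.7915 35.2674 18.8338 5.7251] k=[76 79 39 23 9]
t=18: x=[75.6290 77.8916 40.1670 23.9518 10.0183] k=[81 82 42 27 7]
t=19: x=[80.6806 80.9469 43.2009 27.8676 8.0486] k=[83 83 44 24 8]
t=20: x=[82.7007 81.9988 45.0540 25.0284 9.0076] k=[82 77 41 24 8]
t=21: x=[81.5497 76.1889 42.0481 24.9515 9.0076] k=[80 72 47 27 13]
t=22: x=[79.4289 71.5322 47.7052 28.1485 14.2560] k=[83 72 47 29 13]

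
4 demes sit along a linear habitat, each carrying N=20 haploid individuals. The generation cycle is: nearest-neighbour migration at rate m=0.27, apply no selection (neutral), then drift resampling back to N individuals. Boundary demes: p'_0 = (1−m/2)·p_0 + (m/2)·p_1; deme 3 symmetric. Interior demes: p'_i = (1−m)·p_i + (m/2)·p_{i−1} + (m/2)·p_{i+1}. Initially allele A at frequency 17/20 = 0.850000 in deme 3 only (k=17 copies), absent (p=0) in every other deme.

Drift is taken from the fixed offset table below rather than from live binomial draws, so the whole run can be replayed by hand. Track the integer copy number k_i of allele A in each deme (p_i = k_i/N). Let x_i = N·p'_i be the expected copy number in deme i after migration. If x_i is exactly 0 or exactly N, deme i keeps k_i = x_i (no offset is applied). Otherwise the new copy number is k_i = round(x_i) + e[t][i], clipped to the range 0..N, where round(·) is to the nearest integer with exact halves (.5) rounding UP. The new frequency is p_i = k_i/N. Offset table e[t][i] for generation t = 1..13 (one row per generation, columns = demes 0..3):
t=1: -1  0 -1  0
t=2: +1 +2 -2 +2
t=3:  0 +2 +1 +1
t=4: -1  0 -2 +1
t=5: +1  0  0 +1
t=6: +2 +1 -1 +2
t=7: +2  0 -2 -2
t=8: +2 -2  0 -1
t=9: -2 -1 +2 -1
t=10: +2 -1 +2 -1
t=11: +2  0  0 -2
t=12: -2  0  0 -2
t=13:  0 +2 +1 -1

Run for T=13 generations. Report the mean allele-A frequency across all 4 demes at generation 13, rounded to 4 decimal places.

t=0: k=[0 0 0 17]
t=1: x=[0.0000 0.0000 2.2950 14.7050] k=[0 0 1 15]
t=2: x=[0.0000 0.1350 2.7550 13.1100] k=[0 2 1 15]
t=3: x=[0.2700 1.5950 3.0250 13.1100] k=[0 4 4 14]
t=4: x=[0.5400 3.4600 5.3500 12.6500] k=[0 3 3 14]
t=5: x=[0.4050 2.5950 4.4850 12.5150] k=[1 3 4 14]
t=6: x=[1.2700 2.8650 5.2150 12.6500] k=[3 4 4 15]
t=7: x=[3.1350 3.8650 5.4850 13.5150] k=[5 4 3 12]
t=8: x=[4.8650 4.0000 4.3500 10.7850] k=[7 2 4 10]
t=9: x=[6.3250 2.9450 4.5400 9.1900] k=[4 2 7 8]
t=10: x=[3.7300 2.9450 6.4600 7.8650] k=[6 2 8 7]
t=11: x=[5.4600 3.3500 7.0550 7.1350] k=[7 3 7 5]
t=12: x=[6.4600 4.0800 6.1900 5.2700] k=[4 4 6 3]
t=13: x=[4.0000 4.2700 5.3250 3.4050] k=[4 6 6 2]

0.2250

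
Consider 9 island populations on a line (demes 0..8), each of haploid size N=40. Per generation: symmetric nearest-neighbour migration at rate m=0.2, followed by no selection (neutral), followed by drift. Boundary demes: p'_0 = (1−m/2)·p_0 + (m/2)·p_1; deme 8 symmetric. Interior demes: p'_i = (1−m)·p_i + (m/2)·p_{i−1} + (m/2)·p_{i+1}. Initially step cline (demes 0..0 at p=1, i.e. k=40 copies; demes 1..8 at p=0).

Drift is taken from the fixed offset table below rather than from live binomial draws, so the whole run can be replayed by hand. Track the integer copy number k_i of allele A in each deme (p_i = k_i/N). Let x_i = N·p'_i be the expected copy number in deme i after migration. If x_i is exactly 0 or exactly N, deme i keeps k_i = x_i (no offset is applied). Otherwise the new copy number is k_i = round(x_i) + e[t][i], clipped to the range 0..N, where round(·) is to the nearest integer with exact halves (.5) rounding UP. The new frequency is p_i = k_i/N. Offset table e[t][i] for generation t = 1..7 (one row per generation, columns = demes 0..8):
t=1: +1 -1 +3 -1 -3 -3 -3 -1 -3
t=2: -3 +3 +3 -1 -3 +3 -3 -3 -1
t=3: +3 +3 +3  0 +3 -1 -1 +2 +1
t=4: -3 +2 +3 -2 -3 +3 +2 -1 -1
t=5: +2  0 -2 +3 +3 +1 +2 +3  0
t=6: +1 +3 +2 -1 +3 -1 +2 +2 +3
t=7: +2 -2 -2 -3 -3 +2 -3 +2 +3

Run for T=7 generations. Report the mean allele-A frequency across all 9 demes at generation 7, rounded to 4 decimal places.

0.1611

t=0: k=[40 0 0 0 0 0 0 0 0]
t=1: x=[36.0000 4.0000 0.0000 0.0000 0.0000 0.0000 0.0000 0.0000 0.0000] k=[37 3 0 0 0 0 0 0 0]
t=2: x=[33.6000 6.1000 0.3000 0.0000 0.0000 0.0000 0.0000 0.0000 0.0000] k=[31 9 3 0 0 0 0 0 0]
t=3: x=[28.8000 10.6000 3.3000 0.3000 0.0000 0.0000 0.0000 0.0000 0.0000] k=[32 14 6 0 0 0 0 0 0]
t=4: x=[30.2000 15.0000 6.2000 0.6000 0.0000 0.0000 0.0000 0.0000 0.0000] k=[27 17 9 0 0 0 0 0 0]
t=5: x=[26.0000 17.2000 8.9000 0.9000 0.0000 0.0000 0.0000 0.0000 0.0000] k=[28 17 7 4 0 0 0 0 0]
t=6: x=[26.9000 17.1000 7.7000 3.9000 0.4000 0.0000 0.0000 0.0000 0.0000] k=[28 20 10 3 3 0 0 0 0]
t=7: x=[27.2000 19.8000 10.3000 3.7000 2.7000 0.3000 0.0000 0.0000 0.0000] k=[29 18 8 1 0 2 0 0 0]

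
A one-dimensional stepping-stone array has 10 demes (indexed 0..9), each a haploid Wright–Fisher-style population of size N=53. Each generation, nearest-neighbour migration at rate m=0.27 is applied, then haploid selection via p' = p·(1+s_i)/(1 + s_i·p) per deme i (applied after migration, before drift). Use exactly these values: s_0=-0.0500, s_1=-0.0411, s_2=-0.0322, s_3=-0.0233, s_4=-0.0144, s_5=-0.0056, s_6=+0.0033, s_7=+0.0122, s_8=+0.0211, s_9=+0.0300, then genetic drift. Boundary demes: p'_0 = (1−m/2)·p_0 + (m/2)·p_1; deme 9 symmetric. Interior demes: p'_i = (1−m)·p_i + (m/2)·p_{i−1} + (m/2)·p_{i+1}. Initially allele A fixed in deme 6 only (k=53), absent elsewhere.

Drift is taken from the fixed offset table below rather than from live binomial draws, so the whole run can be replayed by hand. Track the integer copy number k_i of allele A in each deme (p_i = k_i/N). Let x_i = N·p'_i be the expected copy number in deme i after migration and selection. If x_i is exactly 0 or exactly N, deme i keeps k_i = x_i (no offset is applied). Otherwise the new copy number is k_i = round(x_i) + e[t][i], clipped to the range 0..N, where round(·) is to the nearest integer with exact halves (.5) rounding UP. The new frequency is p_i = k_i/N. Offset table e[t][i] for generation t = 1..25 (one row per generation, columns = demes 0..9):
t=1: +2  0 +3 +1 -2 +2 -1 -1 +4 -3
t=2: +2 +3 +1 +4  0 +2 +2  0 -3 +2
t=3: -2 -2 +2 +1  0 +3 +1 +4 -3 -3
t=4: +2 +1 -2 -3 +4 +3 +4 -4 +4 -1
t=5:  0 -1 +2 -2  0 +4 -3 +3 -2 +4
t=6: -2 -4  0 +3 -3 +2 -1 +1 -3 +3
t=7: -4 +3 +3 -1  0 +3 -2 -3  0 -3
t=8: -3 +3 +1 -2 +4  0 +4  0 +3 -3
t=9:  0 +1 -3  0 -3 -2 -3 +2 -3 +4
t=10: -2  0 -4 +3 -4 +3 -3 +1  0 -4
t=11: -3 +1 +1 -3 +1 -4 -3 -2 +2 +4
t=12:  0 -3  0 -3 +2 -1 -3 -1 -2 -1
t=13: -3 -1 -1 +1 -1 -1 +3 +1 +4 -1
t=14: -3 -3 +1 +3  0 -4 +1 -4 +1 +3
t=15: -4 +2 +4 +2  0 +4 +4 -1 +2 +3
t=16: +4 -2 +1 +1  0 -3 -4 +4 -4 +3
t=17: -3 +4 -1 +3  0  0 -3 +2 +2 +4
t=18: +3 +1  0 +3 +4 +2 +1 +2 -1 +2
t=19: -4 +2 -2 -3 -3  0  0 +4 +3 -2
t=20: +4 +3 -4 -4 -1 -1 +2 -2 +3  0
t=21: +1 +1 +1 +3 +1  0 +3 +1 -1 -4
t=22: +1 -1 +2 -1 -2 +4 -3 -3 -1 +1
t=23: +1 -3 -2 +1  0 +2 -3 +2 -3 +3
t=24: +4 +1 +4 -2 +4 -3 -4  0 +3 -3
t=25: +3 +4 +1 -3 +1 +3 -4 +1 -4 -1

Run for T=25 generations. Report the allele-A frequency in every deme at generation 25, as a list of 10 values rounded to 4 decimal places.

t=0: k=[0 0 0 0 0 0 53 0 0 0]
t=1: x=[0.0000 0.0000 0.0000 0.0000 0.0000 7.1203 38.7244 7.2304 0.0000 0.0000] k=[0 0 0 0 0 9 38 6 0 0]
t=2: x=[0.0000 0.0000 0.0000 0.0000 1.1979 11.6489 29.8080 9.6050 0.8268 0.0000] k=[0 0 0 0 1 14 32 10 0 0]
t=3: x=[0.0000 0.0000 0.0000 0.1319 2.5841 14.6155 26.6437 11.7304 1.3777 0.0000] k=[0 0 0 1 3 18 28 16 0 0]
t=4: x=[0.0000 0.0000 0.1307 1.1091 4.6926 17.2596 25.0735 15.5931 2.2037 0.0000] k=[0 0 0 0 9 20 29 12 6 0]
t=5: x=[0.0000 0.0000 0.0000 1.1873 9.1596 19.6605 25.5336 13.6073 6.1120 0.8339] k=[0 0 0 0 9 24 23 17 4 5]
t=6: x=[0.0000 0.0000 0.0000 1.1873 9.6946 21.7679 22.3676 16.1910 6.0002 4.9972] k=[0 0 0 4 7 24 21 17 3 8]
t=7: x=[0.0000 0.0000 0.5228 3.7814 8.7832 21.2285 20.9067 15.7841 5.6699 7.5136] k=[0 0 4 3 9 24 19 13 6 5]
t=8: x=[0.0000 0.5180 3.2244 3.8598 10.0959 21.2285 18.9050 12.9835 6.9349 5.2737] k=[0 4 4 2 14 21 23 13 10 2]
t=9: x=[0.5133 3.3267 3.6181 3.8059 13.1808 20.2547 21.4220 14.0700 9.4865 3.1669] k=[1 4 1 4 10 18 18 16 6 7]
t=10: x=[1.3365 3.0665 1.7536 4.3107 10.1504 16.8554 17.7689 15.0503 7.6202 7.0436] k=[0 3 0 7 6 20 15 16 8 3]
t=11: x=[0.3849 2.1036 1.3076 5.7972 7.9267 17.3694 15.8466 14.9146 8.5537 3.7774] k=[0 3 2 3 9 13 13 13 11 8]
t=12: x=[0.3849 2.3634 2.1999 3.5952 8.6247 12.4066 13.0324 12.8477 11.0465 8.6162] k=[0 0 2 1 11 11 10 12 9 8]
t=13: x=[0.0000 0.2590 1.5451 2.4298 9.5360 10.8166 10.4326 11.4334 9.4308 8.3406] k=[0 0 1 3 9 10 13 12 13 7]
t=14: x=[0.0000 0.1295 1.0992 3.4629 8.2237 10.2236 12.4914 12.3847 12.2506 8.0089] k=[0 0 2 6 8 6 13 8 13 11]
t=15: x=[0.0000 0.2590 2.1999 5.6106 7.3675 7.1801 11.4095 9.4437 12.2506 11.5345] k=[0 2 6 8 7 11 15 8 14 15]
t=16: x=[0.2566 2.1805 5.5649 7.4429 7.5803 10.9511 13.5482 9.8519 13.5344 15.1832] k=[4 0 7 8 8 8 10 14 10 18]
t=17: x=[3.2978 1.4256 6.0133 7.7084 7.9020 8.2309 10.2973 13.0388 11.8105 17.2623] k=[0 5 5 11 8 8 7 15 14 21]
t=18: x=[0.6417 4.1612 5.6428 9.5983 8.3029 7.8275 8.2379 13.9090 15.3063 20.4248] k=[4 5 6 13 12 10 9 16 14 22]
t=19: x=[3.9436 4.8132 6.6181 11.7036 11.7320 10.0890 10.1069 14.9146 15.5787 21.2954] k=[0 7 5 9 9 10 10 19 19 19]
t=20: x=[0.8986 5.5722 5.6428 8.2937 9.0259 9.8200 11.2442 17.9286 19.2553 19.3618] k=[5 9 2 4 8 9 13 16 22 19]
t=21: x=[5.2907 7.2484 3.1176 4.1784 7.5011 9.3616 12.8971 16.5427 21.0494 19.7700] k=[6 8 4 7 9 9 16 18 20 16]
t=22: x=[5.9919 6.9331 4.8002 6.7253 8.6247 9.8997 15.3609 18.1444 19.4463 16.8782] k=[7 6 7 6 7 14 12 15 18 18]
t=23: x=[6.5643 6.0417 6.5400 6.1408 7.7139 12.7306 12.7068 15.1308 17.8413 18.3530] k=[8 3 5 7 8 15 10 17 15 21]
t=24: x=[7.0072 3.7945 4.8537 6.7253 8.7040 13.3239 11.6499 15.9197 16.3148 20.5607] k=[11 5 9 5 13 10 8 16 19 18]
t=25: x=[9.7745 6.1191 7.7020 6.4846 11.3848 10.0890 9.3754 15.4574 18.7120 18.4893] k=[13 10 9 3 12 13 5 16 15 17]

[0.2453, 0.1887, 0.1698, 0.0566, 0.2264, 0.2453, 0.0943, 0.3019, 0.2830, 0.3208]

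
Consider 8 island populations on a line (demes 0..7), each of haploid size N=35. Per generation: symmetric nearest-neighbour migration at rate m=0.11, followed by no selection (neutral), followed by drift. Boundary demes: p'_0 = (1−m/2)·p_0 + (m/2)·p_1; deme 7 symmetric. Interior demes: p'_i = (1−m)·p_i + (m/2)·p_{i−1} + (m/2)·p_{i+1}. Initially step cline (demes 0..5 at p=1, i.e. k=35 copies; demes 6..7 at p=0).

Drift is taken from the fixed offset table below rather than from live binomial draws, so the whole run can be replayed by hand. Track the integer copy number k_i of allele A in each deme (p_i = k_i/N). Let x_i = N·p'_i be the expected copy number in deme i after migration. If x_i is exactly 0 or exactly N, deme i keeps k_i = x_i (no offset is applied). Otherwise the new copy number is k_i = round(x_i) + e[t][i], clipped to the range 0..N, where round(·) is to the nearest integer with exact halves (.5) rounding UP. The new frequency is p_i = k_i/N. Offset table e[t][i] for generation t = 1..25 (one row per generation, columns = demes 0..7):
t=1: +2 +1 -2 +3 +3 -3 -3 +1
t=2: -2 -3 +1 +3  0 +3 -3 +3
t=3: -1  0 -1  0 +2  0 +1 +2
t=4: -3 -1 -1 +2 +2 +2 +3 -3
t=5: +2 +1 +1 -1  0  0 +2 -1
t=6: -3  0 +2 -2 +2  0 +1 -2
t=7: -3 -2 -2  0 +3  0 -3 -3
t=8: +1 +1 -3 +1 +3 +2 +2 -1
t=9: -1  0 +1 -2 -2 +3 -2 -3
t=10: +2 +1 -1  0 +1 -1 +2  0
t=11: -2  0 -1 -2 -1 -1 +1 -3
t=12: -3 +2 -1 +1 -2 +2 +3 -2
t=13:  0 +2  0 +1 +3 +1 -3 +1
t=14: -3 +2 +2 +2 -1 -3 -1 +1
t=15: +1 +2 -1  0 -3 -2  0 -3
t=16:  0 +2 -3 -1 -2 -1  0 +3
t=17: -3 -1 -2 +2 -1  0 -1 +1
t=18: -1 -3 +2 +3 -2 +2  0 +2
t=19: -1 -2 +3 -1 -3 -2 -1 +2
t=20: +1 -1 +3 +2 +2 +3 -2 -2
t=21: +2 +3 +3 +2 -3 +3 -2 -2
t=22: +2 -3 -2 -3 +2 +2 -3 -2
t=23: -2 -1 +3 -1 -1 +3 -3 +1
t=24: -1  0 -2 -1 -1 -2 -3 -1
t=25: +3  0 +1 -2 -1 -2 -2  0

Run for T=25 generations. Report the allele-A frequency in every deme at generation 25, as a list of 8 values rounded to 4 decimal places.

t=0: k=[35 35 35 35 35 35 0 0]
t=1: x=[35.0000 35.0000 35.0000 35.0000 35.0000 33.0750 1.9250 0.0000] k=[35 35 35 35 35 30 0 0]
t=2: x=[35.0000 35.0000 35.0000 35.0000 34.7250 28.6250 1.6500 0.0000] k=[35 35 35 35 35 32 0 0]
t=3: x=[35.0000 35.0000 35.0000 35.0000 34.8350 30.4050 1.7600 0.0000] k=[35 35 35 35 35 30 3 0]
t=4: x=[35.0000 35.0000 35.0000 35.0000 34.7250 28.7900 4.3200 0.1650] k=[35 35 35 35 35 31 7 0]
t=5: x=[35.0000 35.0000 35.0000 35.0000 34.7800 29.9000 7.9350 0.3850] k=[35 35 35 35 35 30 10 0]
t=6: x=[35.0000 35.0000 35.0000 35.0000 34.7250 29.1750 10.5500 0.5500] k=[35 35 35 35 35 29 12 0]
t=7: x=[35.0000 35.0000 35.0000 35.0000 34.6700 28.3950 12.2750 0.6600] k=[35 35 35 35 35 28 9 0]
t=8: x=[35.0000 35.0000 35.0000 35.0000 34.6150 27.3400 9.5500 0.4950] k=[35 35 35 35 35 29 12 0]
t=9: x=[35.0000 35.0000 35.0000 35.0000 34.6700 28.3950 12.2750 0.6600] k=[35 35 35 35 33 31 10 0]
t=10: x=[35.0000 35.0000 35.0000 34.8900 33.0000 29.9550 10.6050 0.5500] k=[35 35 35 35 34 29 13 1]
t=11: x=[35.0000 35.0000 35.0000 34.9450 33.7800 28.3950 13.2200 1.6600] k=[35 35 35 33 33 27 14 0]
t=12: x=[35.0000 35.0000 34.8900 33.1100 32.6700 26.6150 13.9450 0.7700] k=[35 35 34 34 31 29 17 0]
t=13: x=[35.0000 34.9450 34.0550 33.8350 31.0550 28.4500 16.7250 0.9350] k=[35 35 34 35 34 29 14 2]
t=14: x=[35.0000 34.9450 34.1100 34.8900 33.7800 28.4500 14.1650 2.6600] k=[35 35 35 35 33 25 13 4]
t=15: x=[35.0000 35.0000 35.0000 34.8900 32.6700 24.7800 13.1650 4.4950] k=[35 35 35 35 30 23 13 1]
t=16: x=[35.0000 35.0000 35.0000 34.7250 29.8900 22.8350 12.8900 1.6600] k=[35 35 35 34 28 22 13 5]
t=17: x=[35.0000 35.0000 34.9450 33.7250 28.0000 21.8350 13.0550 5.4400] k=[35 35 33 35 27 22 12 6]
t=18: x=[35.0000 34.8900 33.2200 34.4500 27.1650 21.7250 12.2200 6.3300] k=[35 32 35 35 25 24 12 8]
t=19: x=[34.8350 32.3300 34.8350 34.4500 25.4950 23.3950 12.4400 8.2200] k=[34 30 35 33 22 21 11 10]
t=20: x=[33.7800 30.4950 34.6150 32.5050 22.5500 20.5050 11.4950 10.0550] k=[35 29 35 35 25 24 9 8]
t=21: x=[34.6700 29.6600 34.6700 34.4500 25.4950 23.2300 9.7700 8.0550] k=[35 33 35 35 22 26 8 6]
t=22: x=[34.8900 33.2200 34.8900 34.2850 22.9350 24.7900 8.8800 6.1100] k=[35 30 33 31 25 27 6 4]
t=23: x=[34.7250 30.4400 32.7250 30.7800 25.4400 25.7350 7.0450 4.1100] k=[33 29 35 30 24 29 4 5]
t=24: x=[32.7800 29.5500 34.3950 29.9450 24.6050 27.3500 5.4300 4.9450] k=[32 30 32 29 24 25 2 4]
t=25: x=[31.8900 30.2200 31.7250 28.8900 24.3300 23.6800 3.3750 3.8900] k=[35 30 33 27 23 22 1 4]

[1.0000, 0.8571, 0.9429, 0.7714, 0.6571, 0.6286, 0.0286, 0.1143]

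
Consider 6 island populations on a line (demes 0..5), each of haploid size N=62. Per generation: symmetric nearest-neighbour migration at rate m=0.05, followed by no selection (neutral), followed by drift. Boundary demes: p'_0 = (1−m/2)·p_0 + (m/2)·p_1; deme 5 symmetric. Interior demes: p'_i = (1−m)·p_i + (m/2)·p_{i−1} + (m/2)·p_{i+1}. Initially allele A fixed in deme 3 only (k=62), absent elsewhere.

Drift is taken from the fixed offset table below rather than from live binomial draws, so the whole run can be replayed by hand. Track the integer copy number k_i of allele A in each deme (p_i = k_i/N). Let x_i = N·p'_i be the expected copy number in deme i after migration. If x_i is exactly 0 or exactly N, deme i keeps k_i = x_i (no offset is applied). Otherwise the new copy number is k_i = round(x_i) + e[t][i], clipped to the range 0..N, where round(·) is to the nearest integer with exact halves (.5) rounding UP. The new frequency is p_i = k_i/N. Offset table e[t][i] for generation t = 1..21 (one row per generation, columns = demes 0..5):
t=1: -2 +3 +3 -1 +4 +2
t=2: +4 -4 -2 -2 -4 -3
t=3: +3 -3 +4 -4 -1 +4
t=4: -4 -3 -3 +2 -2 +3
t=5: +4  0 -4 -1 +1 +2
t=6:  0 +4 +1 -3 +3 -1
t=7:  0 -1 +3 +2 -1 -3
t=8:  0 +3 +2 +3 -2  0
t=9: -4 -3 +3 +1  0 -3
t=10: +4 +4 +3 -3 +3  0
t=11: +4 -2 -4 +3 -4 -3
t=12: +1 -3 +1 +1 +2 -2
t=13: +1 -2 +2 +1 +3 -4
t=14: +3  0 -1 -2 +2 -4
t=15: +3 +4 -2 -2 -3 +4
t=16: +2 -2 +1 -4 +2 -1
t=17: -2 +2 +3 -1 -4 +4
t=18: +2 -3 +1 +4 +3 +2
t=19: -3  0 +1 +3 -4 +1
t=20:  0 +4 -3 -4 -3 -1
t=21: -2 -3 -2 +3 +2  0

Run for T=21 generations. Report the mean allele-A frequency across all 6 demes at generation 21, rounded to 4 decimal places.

t=0: k=[0 0 0 62 0 0]
t=1: x=[0.0000 0.0000 1.5500 58.9000 1.5500 0.0000] k=[0 0 5 58 6 0]
t=2: x=[0.0000 0.1250 6.2000 55.3750 7.1500 0.1500] k=[0 0 4 53 3 0]
t=3: x=[0.0000 0.1000 5.1250 50.5250 4.1750 0.0750] k=[0 0 9 47 3 4]
t=4: x=[0.0000 0.2250 9.7250 44.9500 4.1250 3.9750] k=[0 0 7 47 2 7]
t=5: x=[0.0000 0.1750 7.8250 44.8750 3.2500 6.8750] k=[0 0 4 44 4 9]
t=6: x=[0.0000 0.1000 4.9000 42.0000 5.1250 8.8750] k=[0 4 6 39 8 8]
t=7: x=[0.1000 3.9500 6.7750 37.4000 8.7750 8.0000] k=[0 3 10 39 8 5]
t=8: x=[0.0750 3.1000 10.5500 37.5000 8.7000 5.0750] k=[0 6 13 41 7 5]
t=9: x=[0.1500 6.0250 13.5250 39.4500 7.8000 5.0500] k=[0 3 17 40 8 2]
t=10: x=[0.0750 3.2750 17.2250 38.6250 8.6500 2.1500] k=[4 7 20 36 12 2]
t=11: x=[4.0750 7.2500 20.0750 35.0000 12.3500 2.2500] k=[8 5 16 38 8 0]
t=12: x=[7.9250 5.3500 16.2750 36.7000 8.5500 0.2000] k=[9 2 17 38 11 0]
t=13: x=[8.8250 2.5500 17.1500 36.8000 11.4000 0.2750] k=[10 1 19 38 14 0]
t=14: x=[9.7750 1.6750 19.0250 36.9250 14.2500 0.3500] k=[13 2 18 35 16 0]
t=15: x=[12.7250 2.6750 18.0250 34.1000 16.0750 0.4000] k=[16 7 16 32 13 4]
t=16: x=[15.7750 7.4500 16.1750 31.1250 13.2500 4.2250] k=[18 5 17 27 15 3]
t=17: x=[17.6750 5.6250 16.9500 26.4500 15.0000 3.3000] k=[16 8 20 25 11 7]
t=18: x=[15.8000 8.5000 19.8250 24.5250 11.2500 7.1000] k=[18 6 21 29 14 9]
t=19: x=[17.7000 6.6750 20.8250 28.4250 14.2500 9.1250] k=[15 7 22 31 10 10]
t=20: x=[14.8000 7.5750 21.8500 30.2500 10.5250 10.0000] k=[15 12 19 26 8 9]
t=21: x=[14.9250 12.2500 19.0000 25.3750 8.4750 8.9750] k=[13 9 17 28 10 9]

0.2312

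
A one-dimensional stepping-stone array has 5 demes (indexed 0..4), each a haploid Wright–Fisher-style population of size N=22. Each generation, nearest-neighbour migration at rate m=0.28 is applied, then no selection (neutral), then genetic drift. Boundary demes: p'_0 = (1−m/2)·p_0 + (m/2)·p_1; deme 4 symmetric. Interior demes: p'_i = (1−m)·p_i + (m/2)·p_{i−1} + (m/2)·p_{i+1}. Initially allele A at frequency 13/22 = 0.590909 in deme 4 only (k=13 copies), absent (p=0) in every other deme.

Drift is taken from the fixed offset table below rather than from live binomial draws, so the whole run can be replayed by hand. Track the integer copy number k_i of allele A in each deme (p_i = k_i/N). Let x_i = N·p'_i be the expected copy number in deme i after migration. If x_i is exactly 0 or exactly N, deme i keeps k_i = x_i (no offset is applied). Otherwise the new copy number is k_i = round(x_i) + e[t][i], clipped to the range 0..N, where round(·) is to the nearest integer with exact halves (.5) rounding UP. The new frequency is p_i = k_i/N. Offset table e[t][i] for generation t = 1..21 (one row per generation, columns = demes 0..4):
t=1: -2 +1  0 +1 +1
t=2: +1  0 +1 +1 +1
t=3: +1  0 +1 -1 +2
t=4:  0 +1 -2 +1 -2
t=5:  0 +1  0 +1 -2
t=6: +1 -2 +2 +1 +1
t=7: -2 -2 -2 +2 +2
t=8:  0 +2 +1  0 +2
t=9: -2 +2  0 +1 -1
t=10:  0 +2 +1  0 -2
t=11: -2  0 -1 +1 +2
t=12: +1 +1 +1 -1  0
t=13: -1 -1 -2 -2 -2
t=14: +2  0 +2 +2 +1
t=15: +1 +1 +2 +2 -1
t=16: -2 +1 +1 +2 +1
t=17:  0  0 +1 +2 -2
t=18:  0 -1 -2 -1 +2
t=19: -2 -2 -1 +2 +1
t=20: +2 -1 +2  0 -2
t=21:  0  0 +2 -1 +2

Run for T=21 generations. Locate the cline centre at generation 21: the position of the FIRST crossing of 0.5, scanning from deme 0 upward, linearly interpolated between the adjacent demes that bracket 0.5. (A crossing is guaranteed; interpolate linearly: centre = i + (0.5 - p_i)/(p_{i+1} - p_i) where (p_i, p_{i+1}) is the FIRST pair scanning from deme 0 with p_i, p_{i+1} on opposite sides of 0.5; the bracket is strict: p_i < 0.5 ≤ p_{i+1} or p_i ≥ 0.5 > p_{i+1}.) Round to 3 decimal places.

t=0: k=[0 0 0 0 13]
t=1: x=[0.0000 0.0000 0.0000 1.8200 11.1800] k=[0 0 0 3 12]
t=2: x=[0.0000 0.0000 0.4200 3.8400 10.7400] k=[0 0 1 5 12]
t=3: x=[0.0000 0.1400 1.4200 5.4200 11.0200] k=[0 0 2 4 13]
t=4: x=[0.0000 0.2800 2.0000 4.9800 11.7400] k=[0 1 0 6 10]
t=5: x=[0.1400 0.7200 0.9800 5.7200 9.4400] k=[0 2 1 7 7]
t=6: x=[0.2800 1.5800 1.9800 6.1600 7.0000] k=[1 0 4 7 8]
t=7: x=[0.8600 0.7000 3.8600 6.7200 7.8600] k=[0 0 2 9 10]
t=8: x=[0.0000 0.2800 2.7000 8.1600 9.8600] k=[0 2 4 8 12]
t=9: x=[0.2800 2.0000 4.2800 8.0000 11.4400] k=[0 4 4 9 10]
t=10: x=[0.5600 3.4400 4.7000 8.4400 9.8600] k=[1 5 6 8 8]
t=11: x=[1.5600 4.5800 6.1400 7.7200 8.0000] k=[0 5 5 9 10]
t=12: x=[0.7000 4.3000 5.5600 8.5800 9.8600] k=[2 5 7 8 10]
t=13: x=[2.4200 4.8600 6.8600 8.1400 9.7200] k=[1 4 5 6 8]
t=14: x=[1.4200 3.7200 5.0000 6.1400 7.7200] k=[3 4 7 8 9]
t=15: x=[3.1400 4.2800 6.7200 8.0000 8.8600] k=[4 5 9 10 8]
t=16: x=[4.1400 5.4200 8.5800 9.5800 8.2800] k=[2 6 10 12 9]
t=17: x=[2.5600 6.0000 9.7200 11.3000 9.4200] k=[3 6 11 13 7]
t=18: x=[3.4200 6.2800 10.5800 11.8800 7.8400] k=[3 5 9 11 10]
t=19: x=[3.2800 5.2800 8.7200 10.5800 10.1400] k=[1 3 8 13 11]
t=20: x=[1.2800 3.4200 8.0000 12.0200 11.2800] k=[3 2 10 12 9]
t=21: x=[2.8600 3.2600 9.1600 11.3000 9.4200] k=[3 3 11 10 11]

2.000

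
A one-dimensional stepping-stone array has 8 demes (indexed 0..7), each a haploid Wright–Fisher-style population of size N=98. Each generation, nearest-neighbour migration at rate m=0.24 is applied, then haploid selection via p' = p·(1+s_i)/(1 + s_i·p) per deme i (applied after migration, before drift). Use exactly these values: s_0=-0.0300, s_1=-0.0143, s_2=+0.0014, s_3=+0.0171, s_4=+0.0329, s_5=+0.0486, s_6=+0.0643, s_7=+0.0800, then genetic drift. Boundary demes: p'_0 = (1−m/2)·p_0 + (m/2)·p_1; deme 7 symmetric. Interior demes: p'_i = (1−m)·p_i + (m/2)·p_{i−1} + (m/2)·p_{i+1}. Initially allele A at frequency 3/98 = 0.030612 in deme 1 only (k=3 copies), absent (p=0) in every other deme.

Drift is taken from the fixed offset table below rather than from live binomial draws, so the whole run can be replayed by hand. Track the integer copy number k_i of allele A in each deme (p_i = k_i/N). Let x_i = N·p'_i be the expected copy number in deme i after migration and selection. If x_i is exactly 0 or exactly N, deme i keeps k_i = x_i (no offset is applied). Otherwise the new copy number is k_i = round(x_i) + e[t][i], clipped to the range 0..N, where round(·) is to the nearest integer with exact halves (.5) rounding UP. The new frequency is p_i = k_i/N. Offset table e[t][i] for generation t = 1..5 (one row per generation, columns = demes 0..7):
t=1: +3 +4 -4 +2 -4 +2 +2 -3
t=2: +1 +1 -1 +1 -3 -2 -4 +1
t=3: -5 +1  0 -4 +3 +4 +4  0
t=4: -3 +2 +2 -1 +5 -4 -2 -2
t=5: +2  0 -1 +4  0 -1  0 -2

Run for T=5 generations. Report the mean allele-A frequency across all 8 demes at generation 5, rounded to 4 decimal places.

t=0: k=[0 3 0 0 0 0 0 0]
t=1: x=[0.3492 2.2481 0.3605 0.0000 0.0000 0.0000 0.0000 0.0000] k=[3 6 0 0 0 0 0 0]
t=2: x=[3.2626 4.8531 0.7210 0.0000 0.0000 0.0000 0.0000 0.0000] k=[4 6 0 0 0 0 0 0]
t=3: x=[4.1181 4.9716 0.7210 0.0000 0.0000 0.0000 0.0000 0.0000] k=[0 6 1 0 0 0 0 0]
t=4: x=[0.6986 4.6162 1.4820 0.1220 0.0000 0.0000 0.0000 0.0000] k=[0 7 3 0 0 0 0 0]
t=5: x=[0.8150 5.6034 3.1242 0.3661 0.0000 0.0000 0.0000 0.0000] k=[3 6 2 4 0 0 0 0]

0.0191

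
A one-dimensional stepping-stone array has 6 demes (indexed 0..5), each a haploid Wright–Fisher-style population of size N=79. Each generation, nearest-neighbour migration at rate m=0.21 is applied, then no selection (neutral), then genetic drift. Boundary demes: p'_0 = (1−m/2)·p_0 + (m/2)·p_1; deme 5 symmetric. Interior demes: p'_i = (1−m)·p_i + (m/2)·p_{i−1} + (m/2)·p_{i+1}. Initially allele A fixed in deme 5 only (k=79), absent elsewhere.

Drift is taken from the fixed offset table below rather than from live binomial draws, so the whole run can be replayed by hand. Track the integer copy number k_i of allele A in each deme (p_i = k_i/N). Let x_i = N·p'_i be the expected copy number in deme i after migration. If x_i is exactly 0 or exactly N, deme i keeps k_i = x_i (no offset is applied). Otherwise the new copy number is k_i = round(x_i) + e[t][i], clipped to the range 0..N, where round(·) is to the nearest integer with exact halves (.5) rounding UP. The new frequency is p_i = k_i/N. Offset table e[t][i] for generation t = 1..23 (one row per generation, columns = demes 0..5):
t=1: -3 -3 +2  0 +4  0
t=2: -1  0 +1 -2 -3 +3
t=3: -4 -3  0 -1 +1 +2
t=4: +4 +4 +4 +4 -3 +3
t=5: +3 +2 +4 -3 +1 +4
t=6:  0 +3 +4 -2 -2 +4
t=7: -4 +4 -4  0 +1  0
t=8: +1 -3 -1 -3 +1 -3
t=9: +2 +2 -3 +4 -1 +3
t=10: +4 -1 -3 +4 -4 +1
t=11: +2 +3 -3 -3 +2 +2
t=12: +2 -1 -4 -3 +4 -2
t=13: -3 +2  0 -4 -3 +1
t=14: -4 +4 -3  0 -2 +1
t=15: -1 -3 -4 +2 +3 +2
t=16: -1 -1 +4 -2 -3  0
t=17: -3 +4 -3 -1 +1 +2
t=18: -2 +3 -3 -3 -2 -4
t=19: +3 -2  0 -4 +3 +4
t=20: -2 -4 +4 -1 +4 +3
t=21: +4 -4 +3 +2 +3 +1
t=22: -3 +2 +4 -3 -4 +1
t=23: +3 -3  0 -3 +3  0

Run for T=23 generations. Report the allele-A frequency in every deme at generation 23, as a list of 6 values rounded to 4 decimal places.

[0.0633, 0.0253, 0.1519, 0.1266, 0.3797, 0.5063]

t=0: k=[0 0 0 0 0 79]
t=1: x=[0.0000 0.0000 0.0000 0.0000 8.2950 70.7050] k=[0 0 0 0 12 71]
t=2: x=[0.0000 0.0000 0.0000 1.2600 16.9350 64.8050] k=[0 0 0 0 14 68]
t=3: x=[0.0000 0.0000 0.0000 1.4700 18.2000 62.3300] k=[0 0 0 0 19 64]
t=4: x=[0.0000 0.0000 0.0000 1.9950 21.7300 59.2750] k=[0 0 0 6 19 62]
t=5: x=[0.0000 0.0000 0.6300 6.7350 22.1500 57.4850] k=[0 0 5 4 23 61]
t=6: x=[0.0000 0.5250 4.3700 6.1000 24.9950 57.0100] k=[0 4 8 4 23 61]
t=7: x=[0.4200 4.0000 7.1600 6.4150 24.9950 57.0100] k=[0 8 3 6 26 57]
t=8: x=[0.8400 6.6350 3.8400 7.7850 27.1550 53.7450] k=[2 4 3 5 28 51]
t=9: x=[2.2100 3.6850 3.3150 7.2050 28.0000 48.5850] k=[4 6 0 11 27 52]
t=10: x=[4.2100 5.1600 1.7850 11.5250 27.9450 49.3750] k=[8 4 0 16 24 50]
t=11: x=[7.5800 4.0000 2.1000 15.1600 25.8900 47.2700] k=[10 7 0 12 28 49]
t=12: x=[9.6850 6.5800 1.9950 12.4200 28.5250 46.7950] k=[12 6 0 9 33 45]
t=13: x=[11.3700 6.0000 1.5750 10.5750 31.7400 43.7400] k=[8 8 2 7 29 45]
t=14: x=[8.0000 7.3700 3.1550 8.7850 28.3700 43.3200] k=[4 11 0 9 26 44]
t=15: x=[4.7350 9.1100 2.1000 9.8400 26.1050 42.1100] k=[4 6 0 12 29 44]
t=16: x=[4.2100 5.1600 1.8900 12.5250 28.7900 42.4250] k=[3 4 6 11 26 42]
t=17: x=[3.1050 4.1050 6.3150 12.0500 26.1050 40.3200] k=[0 8 3 11 27 42]
t=18: x=[0.8400 6.6350 4.3650 11.8400 26.8950 40.4250] k=[0 10 1 9 25 36]
t=19: x=[1.0500 8.0050 2.7850 9.8400 24.4750 34.8450] k=[4 6 3 6 27 39]
t=20: x=[4.2100 5.4750 3.6300 7.8900 26.0550 37.7400] k=[2 1 8 7 30 41]
t=21: x=[1.8950 1.8400 7.1600 9.5200 28.7400 39.8450] k=[6 0 10 12 32 41]
t=22: x=[5.3700 1.6800 9.1600 13.8900 30.8450 40.0550] k=[2 4 13 11 27 41]
t=23: x=[2.2100 4.7350 11.8450 12.8900 26.7900 39.5300] k=[5 2 12 10 30 40]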